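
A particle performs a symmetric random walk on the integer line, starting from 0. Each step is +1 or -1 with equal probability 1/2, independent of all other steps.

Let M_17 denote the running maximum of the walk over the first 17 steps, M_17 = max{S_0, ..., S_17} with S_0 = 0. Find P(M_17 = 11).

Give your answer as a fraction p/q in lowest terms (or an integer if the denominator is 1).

Let M_17 = max(S_0,...,S_17). Use the reflection principle: for j ≥ 1, #{paths with M_17 ≥ j} = #{S_17 ≥ j} + #{S_17 ≥ j+1}.
By reflection, #{M_17 ≥ 11} = #{S_17 ≥ 11} + #{S_17 ≥ 12} = 834 + 154 = 988.
#{M_17 ≥ 12} = #{S_17 ≥ 12} + #{S_17 ≥ 13} = 154 + 154 = 308.
#{M_17 = 11} = 988 - 308 = 680.
P(M_17 = 11) = 680/131072 = 85/16384

Answer: 85/16384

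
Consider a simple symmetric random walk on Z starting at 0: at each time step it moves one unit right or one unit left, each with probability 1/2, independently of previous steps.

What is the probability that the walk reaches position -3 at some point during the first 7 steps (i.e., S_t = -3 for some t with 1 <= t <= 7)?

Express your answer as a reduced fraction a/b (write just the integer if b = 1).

Answer: 37/128

Derivation:
Count via complement. Let g(t,s) = #length-t paths at position s with S_1..S_t all ≠ -3.
g(t,s) = g(t-1,s-1) + g(t-1,s+1) for s ≠ -3; g(t,-3) = 0.
t=0: g(0,0)=1
t=1: g(1,-1)=1 g(1,1)=1
t=2: g(2,-2)=1 g(2,0)=2 g(2,2)=1
t=3: g(3,-1)=3 g(3,1)=3 g(3,3)=1
t=4: g(4,-2)=3 g(4,0)=6 g(4,2)=4 g(4,4)=1
t=5: g(5,-1)=9 g(5,1)=10 g(5,3)=5 g(5,5)=1
t=6: g(6,-2)=9 g(6,0)=19 g(6,2)=15 g(6,4)=6 g(6,6)=1
t=7: g(7,-1)=28 g(7,1)=34 g(7,3)=21 g(7,5)=7 g(7,7)=1
Paths never hitting -3: Σ_s g(7,s) = 91
Paths hitting -3: 2^7 - 91 = 37
P = 37/128 = 37/128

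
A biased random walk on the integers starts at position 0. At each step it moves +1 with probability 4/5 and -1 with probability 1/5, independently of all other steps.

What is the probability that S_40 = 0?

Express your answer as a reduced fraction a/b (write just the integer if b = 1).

To be at 0 after 40 steps: need exactly 20 steps of +1 and 20 of -1.
Number of such sequences: C(40,20) = 137846528820
Each has probability (4/5)^20 · (1/5)^20 = 1099511627776/9094947017729282379150390625
P = 137846528820 · 1099511627776/9094947017729282379150390625 = 30312772257229899300864/1818989403545856475830078125

Answer: 30312772257229899300864/1818989403545856475830078125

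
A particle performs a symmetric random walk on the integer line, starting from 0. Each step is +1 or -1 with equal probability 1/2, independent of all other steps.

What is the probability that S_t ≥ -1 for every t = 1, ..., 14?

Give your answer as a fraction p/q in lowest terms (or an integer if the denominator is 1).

Let f(t,s) = #length-t paths at position s with S_1..S_t all ≥ -1.
f(t,s) = f(t-1,s-1) + f(t-1,s+1) for s ≥ -1; f(t,s) = 0 for s < -1.
t=0: f(0,0)=1
t=1: f(1,-1)=1 f(1,1)=1
t=2: f(2,0)=2 f(2,2)=1
t=3: f(3,-1)=2 f(3,1)=3 f(3,3)=1
t=4: f(4,0)=5 f(4,2)=4 f(4,4)=1
t=5: f(5,-1)=5 f(5,1)=9 f(5,3)=5 f(5,5)=1
t=6: f(6,0)=14 f(6,2)=14 f(6,4)=6 f(6,6)=1
t=7: f(7,-1)=14 f(7,1)=28 f(7,3)=20 f(7,5)=7 f(7,7)=1
t=8: f(8,0)=42 f(8,2)=48 f(8,4)=27 f(8,6)=8 f(8,8)=1
t=9: f(9,-1)=42 f(9,1)=90 f(9,3)=75 f(9,5)=35 f(9,7)=9 f(9,9)=1
t=10: f(10,0)=132 f(10,2)=165 f(10,4)=110 f(10,6)=44 f(10,8)=10 f(10,10)=1
t=11: f(11,-1)=132 f(11,1)=297 f(11,3)=275 f(11,5)=154 f(11,7)=54 f(11,9)=11 f(11,11)=1
t=12: f(12,0)=429 f(12,2)=572 f(12,4)=429 f(12,6)=208 f(12,8)=65 f(12,10)=12 f(12,12)=1
t=13: f(13,-1)=429 f(13,1)=1001 f(13,3)=1001 f(13,5)=637 f(13,7)=273 f(13,9)=77 f(13,11)=13 f(13,13)=1
t=14: f(14,0)=1430 f(14,2)=2002 f(14,4)=1638 f(14,6)=910 f(14,8)=350 f(14,10)=90 f(14,12)=14 f(14,14)=1
Σ_s f(14,s) = 6435
P = 6435/16384 = 6435/16384

Answer: 6435/16384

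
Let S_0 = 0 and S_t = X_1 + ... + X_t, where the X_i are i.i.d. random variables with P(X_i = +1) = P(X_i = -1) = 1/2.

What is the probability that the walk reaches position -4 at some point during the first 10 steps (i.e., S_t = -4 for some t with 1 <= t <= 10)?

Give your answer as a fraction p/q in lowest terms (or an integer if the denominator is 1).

Count via complement. Let g(t,s) = #length-t paths at position s with S_1..S_t all ≠ -4.
g(t,s) = g(t-1,s-1) + g(t-1,s+1) for s ≠ -4; g(t,-4) = 0.
t=0: g(0,0)=1
t=1: g(1,-1)=1 g(1,1)=1
t=2: g(2,-2)=1 g(2,0)=2 g(2,2)=1
t=3: g(3,-3)=1 g(3,-1)=3 g(3,1)=3 g(3,3)=1
t=4: g(4,-2)=4 g(4,0)=6 g(4,2)=4 g(4,4)=1
t=5: g(5,-3)=4 g(5,-1)=10 g(5,1)=10 g(5,3)=5 g(5,5)=1
t=6: g(6,-2)=14 g(6,0)=20 g(6,2)=15 g(6,4)=6 g(6,6)=1
t=7: g(7,-3)=14 g(7,-1)=34 g(7,1)=35 g(7,3)=21 g(7,5)=7 g(7,7)=1
t=8: g(8,-2)=48 g(8,0)=69 g(8,2)=56 g(8,4)=28 g(8,6)=8 g(8,8)=1
t=9: g(9,-3)=48 g(9,-1)=117 g(9,1)=125 g(9,3)=84 g(9,5)=36 g(9,7)=9 g(9,9)=1
t=10: g(10,-2)=165 g(10,0)=242 g(10,2)=209 g(10,4)=120 g(10,6)=45 g(10,8)=10 g(10,10)=1
Paths never hitting -4: Σ_s g(10,s) = 792
Paths hitting -4: 2^10 - 792 = 232
P = 232/1024 = 29/128

Answer: 29/128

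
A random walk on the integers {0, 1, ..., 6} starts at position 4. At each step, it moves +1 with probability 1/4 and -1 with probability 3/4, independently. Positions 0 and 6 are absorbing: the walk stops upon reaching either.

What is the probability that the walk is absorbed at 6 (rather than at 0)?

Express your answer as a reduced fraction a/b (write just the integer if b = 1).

Answer: 10/91

Derivation:
Biased walk: p = 1/4, q = 3/4, r = q/p = 3
Gambler's ruin: P(hit 6 before 0 | start at 4) = (1 - r^a)/(1 - r^N)
r^4 = 81; r^6 = 729
P = (1 - 81) / (1 - 729) = -80 / -728 = 10/91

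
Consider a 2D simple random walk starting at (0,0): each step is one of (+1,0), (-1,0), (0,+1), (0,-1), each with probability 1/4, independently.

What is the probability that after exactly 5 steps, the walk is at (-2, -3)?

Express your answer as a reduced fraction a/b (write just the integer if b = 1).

Answer: 5/512

Derivation:
Let h be the number of horizontal steps (so 5-h are vertical). To end at (-2,-3) need (h-2)/2 right-steps and ((5-h)-3)/2 up-steps.
Sum over h with 2 ≤ h ≤ 2, h ≡ 0 (mod 2), 5-h ≡ 1 (mod 2):
h=2: C(5,2)·C(2,0)·C(3,0) = 10·1·1 = 10
Total favorable: 10
Total paths: 4^5 = 1024
P = 10/1024 = 5/512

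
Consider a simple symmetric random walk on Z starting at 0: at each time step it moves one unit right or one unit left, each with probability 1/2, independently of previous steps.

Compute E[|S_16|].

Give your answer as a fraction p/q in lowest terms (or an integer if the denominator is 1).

Answer: 6435/2048

Derivation:
S_16 takes values m ≡ 0 (mod 2) with |m| ≤ 16; P(S_16=m) = C(16,(16+m)/2)/2^16.
Total paths: 2^16 = 65536
Distribution: P(S=-16)=1/65536, P(S=-14)=16/65536, P(S=-12)=120/65536, P(S=-10)=560/65536, P(S=-8)=1820/65536, P(S=-6)=4368/65536, P(S=-4)=8008/65536, P(S=-2)=11440/65536, P(S=0)=12870/65536, P(S=2)=11440/65536, P(S=4)=8008/65536, P(S=6)=4368/65536, P(S=8)=1820/65536, P(S=10)=560/65536, P(S=12)=120/65536, P(S=14)=16/65536, P(S=16)=1/65536
E[|S_16|] = Σ_m |m|·P(S_16=m) = 205920/65536 = 6435/2048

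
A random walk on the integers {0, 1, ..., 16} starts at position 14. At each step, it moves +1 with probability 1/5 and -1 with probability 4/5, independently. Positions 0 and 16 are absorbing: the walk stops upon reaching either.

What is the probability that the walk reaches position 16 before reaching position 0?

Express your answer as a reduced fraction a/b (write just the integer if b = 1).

Answer: 17895697/286331153

Derivation:
Biased walk: p = 1/5, q = 4/5, r = q/p = 4
Gambler's ruin: P(hit 16 before 0 | start at 14) = (1 - r^a)/(1 - r^N)
r^14 = 268435456; r^16 = 4294967296
P = (1 - 268435456) / (1 - 4294967296) = -268435455 / -4294967295 = 17895697/286331153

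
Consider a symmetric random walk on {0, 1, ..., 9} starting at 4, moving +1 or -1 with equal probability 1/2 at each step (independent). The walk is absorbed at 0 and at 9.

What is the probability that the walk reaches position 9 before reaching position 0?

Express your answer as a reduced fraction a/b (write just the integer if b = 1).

Symmetric walk (p = 1/2): the harmonic-function argument gives P(hit 9 before 0 | start at 4) = a/N.
P = 4/9 = 4/9

Answer: 4/9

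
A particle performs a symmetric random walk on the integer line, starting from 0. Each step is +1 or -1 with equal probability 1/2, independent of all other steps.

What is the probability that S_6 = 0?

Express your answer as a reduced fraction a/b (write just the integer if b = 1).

Answer: 5/16

Derivation:
To return to 0 after 6 steps: need exactly 3 steps of +1 and 3 of -1.
Favorable paths: C(6,3) = 20
Total paths: 2^6 = 64
P = 20/64 = 5/16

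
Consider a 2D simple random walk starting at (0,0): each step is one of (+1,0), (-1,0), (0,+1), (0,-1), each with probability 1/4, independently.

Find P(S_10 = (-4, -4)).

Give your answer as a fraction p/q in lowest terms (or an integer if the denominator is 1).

Let h be the number of horizontal steps (so 10-h are vertical). To end at (-4,-4) need (h-4)/2 right-steps and ((10-h)-4)/2 up-steps.
Sum over h with 4 ≤ h ≤ 6, h ≡ 0 (mod 2), 10-h ≡ 0 (mod 2):
h=4: C(10,4)·C(4,0)·C(6,1) = 210·1·6 = 1260
h=6: C(10,6)·C(6,1)·C(4,0) = 210·6·1 = 1260
Total favorable: 2520
Total paths: 4^10 = 1048576
P = 2520/1048576 = 315/131072

Answer: 315/131072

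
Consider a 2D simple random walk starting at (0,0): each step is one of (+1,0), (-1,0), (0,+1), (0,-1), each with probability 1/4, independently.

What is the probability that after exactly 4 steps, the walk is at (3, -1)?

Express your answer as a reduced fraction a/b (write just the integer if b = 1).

Answer: 1/64

Derivation:
Let h be the number of horizontal steps (so 4-h are vertical). To end at (3,-1) need (h+3)/2 right-steps and ((4-h)-1)/2 up-steps.
Sum over h with 3 ≤ h ≤ 3, h ≡ 1 (mod 2), 4-h ≡ 1 (mod 2):
h=3: C(4,3)·C(3,3)·C(1,0) = 4·1·1 = 4
Total favorable: 4
Total paths: 4^4 = 256
P = 4/256 = 1/64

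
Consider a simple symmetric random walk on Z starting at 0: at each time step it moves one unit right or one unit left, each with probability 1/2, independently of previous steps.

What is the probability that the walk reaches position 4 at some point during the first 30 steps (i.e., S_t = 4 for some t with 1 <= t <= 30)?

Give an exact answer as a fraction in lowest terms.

Answer: 15875597/33554432

Derivation:
Count via complement. Let g(t,s) = #length-t paths at position s with S_1..S_t all ≠ 4.
g(t,s) = g(t-1,s-1) + g(t-1,s+1) for s ≠ 4; g(t,4) = 0.
t=0: g(0,0)=1
t=1: g(1,-1)=1 g(1,1)=1
t=2: g(2,-2)=1 g(2,0)=2 g(2,2)=1
t=3: g(3,-3)=1 g(3,-1)=3 g(3,1)=3 g(3,3)=1
t=4: g(4,-4)=1 g(4,-2)=4 g(4,0)=6 g(4,2)=4
t=5: g(5,-5)=1 g(5,-3)=5 g(5,-1)=10 g(5,1)=10 g(5,3)=4
t=6: g(6,-6)=1 g(6,-4)=6 g(6,-2)=15 g(6,0)=20 g(6,2)=14
t=7: g(7,-7)=1 g(7,-5)=7 g(7,-3)=21 g(7,-1)=35 g(7,1)=34 g(7,3)=14
t=8: g(8,-8)=1 g(8,-6)=8 g(8,-4)=28 g(8,-2)=56 g(8,0)=69 g(8,2)=48
t=9: g(9,-9)=1 g(9,-7)=9 g(9,-5)=36 g(9,-3)=84 g(9,-1)=125 g(9,1)=117 g(9,3)=48
t=10: g(10,-10)=1 g(10,-8)=10 g(10,-6)=45 g(10,-4)=120 g(10,-2)=209 g(10,0)=242 g(10,2)=165
t=11: g(11,-11)=1 g(11,-9)=11 g(11,-7)=55 g(11,-5)=165 g(11,-3)=329 g(11,-1)=451 g(11,1)=407 g(11,3)=165
t=12: g(12,-12)=1 g(12,-10)=12 g(12,-8)=66 g(12,-6)=220 g(12,-4)=494 g(12,-2)=780 g(12,0)=858 g(12,2)=572
t=13: g(13,-13)=1 g(13,-11)=13 g(13,-9)=78 g(13,-7)=286 g(13,-5)=714 g(13,-3)=1274 g(13,-1)=1638 g(13,1)=1430 g(13,3)=572
t=14: g(14,-14)=1 g(14,-12)=14 g(14,-10)=91 g(14,-8)=364 g(14,-6)=1000 g(14,-4)=1988 g(14,-2)=2912 g(14,0)=3068 g(14,2)=2002
t=15: g(15,-15)=1 g(15,-13)=15 g(15,-11)=105 g(15,-9)=455 g(15,-7)=1364 g(15,-5)=2988 g(15,-3)=4900 g(15,-1)=5980 g(15,1)=5070 g(15,3)=2002
t=16: g(16,-16)=1 g(16,-14)=16 g(16,-12)=120 g(16,-10)=560 g(16,-8)=1819 g(16,-6)=4352 g(16,-4)=7888 g(16,-2)=10880 g(16,0)=11050 g(16,2)=7072
t=17: g(17,-17)=1 g(17,-15)=17 g(17,-13)=136 g(17,-11)=680 g(17,-9)=2379 g(17,-7)=6171 g(17,-5)=12240 g(17,-3)=18768 g(17,-1)=21930 g(17,1)=18122 g(17,3)=7072
t=18: g(18,-18)=1 g(18,-16)=18 g(18,-14)=153 g(18,-12)=816 g(18,-10)=3059 g(18,-8)=8550 g(18,-6)=18411 g(18,-4)=31008 g(18,-2)=40698 g(18,0)=40052 g(18,2)=25194
t=19: g(19,-19)=1 g(19,-17)=19 g(19,-15)=171 g(19,-13)=969 g(19,-11)=3875 g(19,-9)=11609 g(19,-7)=26961 g(19,-5)=49419 g(19,-3)=71706 g(19,-1)=80750 g(19,1)=65246 g(19,3)=25194
t=20: g(20,-20)=1 g(20,-18)=20 g(20,-16)=190 g(20,-14)=1140 g(20,-12)=4844 g(20,-10)=15484 g(20,-8)=38570 g(20,-6)=76380 g(20,-4)=121125 g(20,-2)=152456 g(20,0)=145996 g(20,2)=90440
t=21: g(21,-21)=1 g(21,-19)=21 g(21,-17)=210 g(21,-15)=1330 g(21,-13)=5984 g(21,-11)=20328 g(21,-9)=54054 g(21,-7)=114950 g(21,-5)=197505 g(21,-3)=273581 g(21,-1)=298452 g(21,1)=236436 g(21,3)=90440
t=22: g(22,-22)=1 g(22,-20)=22 g(22,-18)=231 g(22,-16)=1540 g(22,-14)=7314 g(22,-12)=26312 g(22,-10)=74382 g(22,-8)=169004 g(22,-6)=312455 g(22,-4)=471086 g(22,-2)=572033 g(22,0)=534888 g(22,2)=326876
t=23: g(23,-23)=1 g(23,-21)=23 g(23,-19)=253 g(23,-17)=1771 g(23,-15)=8854 g(23,-13)=33626 g(23,-11)=100694 g(23,-9)=243386 g(23,-7)=481459 g(23,-5)=783541 g(23,-3)=1043119 g(23,-1)=1106921 g(23,1)=861764 g(23,3)=326876
t=24: g(24,-24)=1 g(24,-22)=24 g(24,-20)=276 g(24,-18)=2024 g(24,-16)=10625 g(24,-14)=42480 g(24,-12)=134320 g(24,-10)=344080 g(24,-8)=724845 g(24,-6)=1265000 g(24,-4)=1826660 g(24,-2)=2150040 g(24,0)=1968685 g(24,2)=1188640
t=25: g(25,-25)=1 g(25,-23)=25 g(25,-21)=300 g(25,-19)=2300 g(25,-17)=12649 g(25,-15)=53105 g(25,-13)=176800 g(25,-11)=478400 g(25,-9)=1068925 g(25,-7)=1989845 g(25,-5)=3091660 g(25,-3)=3976700 g(25,-1)=4118725 g(25,1)=3157325 g(25,3)=1188640
t=26: g(26,-26)=1 g(26,-24)=26 g(26,-22)=325 g(26,-20)=2600 g(26,-18)=14949 g(26,-16)=65754 g(26,-14)=229905 g(26,-12)=655200 g(26,-10)=1547325 g(26,-8)=3058770 g(26,-6)=5081505 g(26,-4)=7068360 g(26,-2)=8095425 g(26,0)=7276050 g(26,2)=4345965
t=27: g(27,-27)=1 g(27,-25)=27 g(27,-23)=351 g(27,-21)=2925 g(27,-19)=17549 g(27,-17)=80703 g(27,-15)=295659 g(27,-13)=885105 g(27,-11)=2202525 g(27,-9)=4606095 g(27,-7)=8140275 g(27,-5)=12149865 g(27,-3)=15163785 g(27,-1)=15371475 g(27,1)=11622015 g(27,3)=4345965
t=28: g(28,-28)=1 g(28,-26)=28 g(28,-24)=378 g(28,-22)=3276 g(28,-20)=20474 g(28,-18)=98252 g(28,-16)=376362 g(28,-14)=1180764 g(28,-12)=3087630 g(28,-10)=6808620 g(28,-8)=12746370 g(28,-6)=20290140 g(28,-4)=27313650 g(28,-2)=30535260 g(28,0)=26993490 g(28,2)=15967980
t=29: g(29,-29)=1 g(29,-27)=29 g(29,-25)=406 g(29,-23)=3654 g(29,-21)=23750 g(29,-19)=118726 g(29,-17)=474614 g(29,-15)=1557126 g(29,-13)=4268394 g(29,-11)=9896250 g(29,-9)=19554990 g(29,-7)=33036510 g(29,-5)=47603790 g(29,-3)=57848910 g(29,-1)=57528750 g(29,1)=42961470 g(29,3)=15967980
t=30: g(30,-30)=1 g(30,-28)=30 g(30,-26)=435 g(30,-24)=4060 g(30,-22)=27404 g(30,-20)=142476 g(30,-18)=593340 g(30,-16)=2031740 g(30,-14)=5825520 g(30,-12)=14164644 g(30,-10)=29451240 g(30,-8)=52591500 g(30,-6)=80640300 g(30,-4)=105452700 g(30,-2)=115377660 g(30,0)=100490220 g(30,2)=58929450
Paths never hitting 4: Σ_s g(30,s) = 565722720
Paths hitting 4: 2^30 - 565722720 = 508019104
P = 508019104/1073741824 = 15875597/33554432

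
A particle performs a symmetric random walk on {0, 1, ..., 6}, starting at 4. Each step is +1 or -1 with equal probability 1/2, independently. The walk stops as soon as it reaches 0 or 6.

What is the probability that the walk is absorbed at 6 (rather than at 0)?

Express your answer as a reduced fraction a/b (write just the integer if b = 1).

Symmetric walk (p = 1/2): the harmonic-function argument gives P(hit 6 before 0 | start at 4) = a/N.
P = 4/6 = 2/3

Answer: 2/3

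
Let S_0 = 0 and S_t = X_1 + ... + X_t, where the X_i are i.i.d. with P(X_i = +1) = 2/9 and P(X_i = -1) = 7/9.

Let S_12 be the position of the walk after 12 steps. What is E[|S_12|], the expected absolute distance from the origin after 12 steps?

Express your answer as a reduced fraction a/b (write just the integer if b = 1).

S_12 takes values m ≡ 0 (mod 2) with |m| ≤ 12; P(S_12=m) = C(12,(12+m)/2) · (2/9)^((12+m)/2) · (7/9)^((12-m)/2).
Distribution: P(S=-12)=13841287201/282429536481, P(S=-10)=15818613944/94143178827, P(S=-8)=24857821912/94143178827, P(S=-6)=71022348320/282429536481, P(S=-4)=5073024880/31381059609, P(S=-2)=2319097088/31381059609, P(S=0)=2319097088/94143178827, P(S=2)=189314048/31381059609, P(S=4)=33806080/31381059609, P(S=6)=38635520/282429536481, P(S=8)=1103872/94143178827, P(S=10)=57344/94143178827, P(S=12)=4096/282429536481
E[|S_12|] = Σ_m |m|·P(S_12=m) = 210292563452/31381059609

Answer: 210292563452/31381059609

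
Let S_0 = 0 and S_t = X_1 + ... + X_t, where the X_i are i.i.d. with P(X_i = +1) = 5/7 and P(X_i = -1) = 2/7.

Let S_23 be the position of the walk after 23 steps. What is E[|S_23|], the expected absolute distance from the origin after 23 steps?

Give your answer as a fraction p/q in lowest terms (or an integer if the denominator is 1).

S_23 takes values m ≡ 1 (mod 2) with |m| ≤ 23; P(S_23=m) = C(23,(23+m)/2) · (5/7)^((23+m)/2) · (2/7)^((23-m)/2).
Distribution: P(S=-23)=8388608/27368747340080916343, P(S=-21)=482344960/27368747340080916343, P(S=-19)=13264486400/27368747340080916343, P(S=-17)=33161216000/3909821048582988049, P(S=-15)=414515200000/3909821048582988049, P(S=-13)=3937894400000/3909821048582988049, P(S=-11)=29534208000000/3909821048582988049, P(S=-9)=1255203840000000/27368747340080916343, P(S=-7)=6276019200000000/27368747340080916343, P(S=-5)=26150080000000000/27368747340080916343, P(S=-3)=13075040000000000/3909821048582988049, P(S=-1)=38630800000000000/3909821048582988049, P(S=1)=96577000000000000/3909821048582988049, P(S=3)=204297500000000000/3909821048582988049, P(S=5)=2553718750000000000/27368747340080916343, P(S=7)=3830578125000000000/27368747340080916343, P(S=9)=4788222656250000000/27368747340080916343, P(S=11)=704150390625000000/3909821048582988049, P(S=13)=586791992187500000/3909821048582988049, P(S=15)=386047363281250000/3909821048582988049, P(S=17)=193023681640625000/3909821048582988049, P(S=19)=482559204101562500/27368747340080916343, P(S=21)=109672546386718750/27368747340080916343, P(S=23)=11920928955078125/27368747340080916343
E[|S_23|] = Σ_m |m|·P(S_23=m) = 38749279200030747267/3909821048582988049

Answer: 38749279200030747267/3909821048582988049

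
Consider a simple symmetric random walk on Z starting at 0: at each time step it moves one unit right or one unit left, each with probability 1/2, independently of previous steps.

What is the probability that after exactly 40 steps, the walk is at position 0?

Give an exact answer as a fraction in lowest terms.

Answer: 34461632205/274877906944

Derivation:
To return to 0 after 40 steps: need exactly 20 steps of +1 and 20 of -1.
Favorable paths: C(40,20) = 137846528820
Total paths: 2^40 = 1099511627776
P = 137846528820/1099511627776 = 34461632205/274877906944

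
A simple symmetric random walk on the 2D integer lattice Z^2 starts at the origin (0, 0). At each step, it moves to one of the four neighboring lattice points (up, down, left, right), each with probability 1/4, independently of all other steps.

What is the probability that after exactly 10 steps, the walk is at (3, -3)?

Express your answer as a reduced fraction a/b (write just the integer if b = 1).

Let h be the number of horizontal steps (so 10-h are vertical). To end at (3,-3) need (h+3)/2 right-steps and ((10-h)-3)/2 up-steps.
Sum over h with 3 ≤ h ≤ 7, h ≡ 1 (mod 2), 10-h ≡ 1 (mod 2):
h=3: C(10,3)·C(3,3)·C(7,2) = 120·1·21 = 2520
h=5: C(10,5)·C(5,4)·C(5,1) = 252·5·5 = 6300
h=7: C(10,7)·C(7,5)·C(3,0) = 120·21·1 = 2520
Total favorable: 11340
Total paths: 4^10 = 1048576
P = 11340/1048576 = 2835/262144

Answer: 2835/262144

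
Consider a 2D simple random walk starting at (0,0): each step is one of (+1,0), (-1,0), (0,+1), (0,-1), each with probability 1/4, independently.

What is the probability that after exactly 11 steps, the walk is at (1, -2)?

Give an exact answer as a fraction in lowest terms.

Answer: 38115/1048576

Derivation:
Let h be the number of horizontal steps (so 11-h are vertical). To end at (1,-2) need (h+1)/2 right-steps and ((11-h)-2)/2 up-steps.
Sum over h with 1 ≤ h ≤ 9, h ≡ 1 (mod 2), 11-h ≡ 0 (mod 2):
h=1: C(11,1)·C(1,1)·C(10,4) = 11·1·210 = 2310
h=3: C(11,3)·C(3,2)·C(8,3) = 165·3·56 = 27720
h=5: C(11,5)·C(5,3)·C(6,2) = 462·10·15 = 69300
h=7: C(11,7)·C(7,4)·C(4,1) = 330·35·4 = 46200
h=9: C(11,9)·C(9,5)·C(2,0) = 55·126·1 = 6930
Total favorable: 152460
Total paths: 4^11 = 4194304
P = 152460/4194304 = 38115/1048576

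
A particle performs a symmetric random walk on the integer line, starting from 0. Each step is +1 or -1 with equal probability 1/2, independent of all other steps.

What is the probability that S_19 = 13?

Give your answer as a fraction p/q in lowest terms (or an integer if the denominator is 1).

Answer: 969/524288

Derivation:
To reach position 13 after 19 steps: need 16 steps of +1 and 3 of -1.
Favorable paths: C(19,16) = 969
Total paths: 2^19 = 524288
P = 969/524288 = 969/524288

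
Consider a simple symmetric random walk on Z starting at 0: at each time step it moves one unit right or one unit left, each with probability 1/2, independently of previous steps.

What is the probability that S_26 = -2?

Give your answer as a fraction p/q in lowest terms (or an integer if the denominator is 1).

Answer: 2414425/16777216

Derivation:
To reach position -2 after 26 steps: need 12 steps of +1 and 14 of -1.
Favorable paths: C(26,12) = 9657700
Total paths: 2^26 = 67108864
P = 9657700/67108864 = 2414425/16777216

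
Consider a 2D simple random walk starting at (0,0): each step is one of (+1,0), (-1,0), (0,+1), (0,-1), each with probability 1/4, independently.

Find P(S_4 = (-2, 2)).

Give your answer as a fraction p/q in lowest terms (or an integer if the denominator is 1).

Let h be the number of horizontal steps (so 4-h are vertical). To end at (-2,2) need (h-2)/2 right-steps and ((4-h)+2)/2 up-steps.
Sum over h with 2 ≤ h ≤ 2, h ≡ 0 (mod 2), 4-h ≡ 0 (mod 2):
h=2: C(4,2)·C(2,0)·C(2,2) = 6·1·1 = 6
Total favorable: 6
Total paths: 4^4 = 256
P = 6/256 = 3/128

Answer: 3/128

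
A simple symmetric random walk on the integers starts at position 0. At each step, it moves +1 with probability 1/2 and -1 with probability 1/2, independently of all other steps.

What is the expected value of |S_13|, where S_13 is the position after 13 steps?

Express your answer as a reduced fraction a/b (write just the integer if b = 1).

Answer: 3003/1024

Derivation:
S_13 takes values m ≡ 1 (mod 2) with |m| ≤ 13; P(S_13=m) = C(13,(13+m)/2)/2^13.
Total paths: 2^13 = 8192
Distribution: P(S=-13)=1/8192, P(S=-11)=13/8192, P(S=-9)=78/8192, P(S=-7)=286/8192, P(S=-5)=715/8192, P(S=-3)=1287/8192, P(S=-1)=1716/8192, P(S=1)=1716/8192, P(S=3)=1287/8192, P(S=5)=715/8192, P(S=7)=286/8192, P(S=9)=78/8192, P(S=11)=13/8192, P(S=13)=1/8192
E[|S_13|] = Σ_m |m|·P(S_13=m) = 24024/8192 = 3003/1024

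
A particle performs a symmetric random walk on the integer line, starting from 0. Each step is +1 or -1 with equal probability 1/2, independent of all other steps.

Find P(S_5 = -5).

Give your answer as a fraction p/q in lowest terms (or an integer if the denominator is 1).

To reach position -5 after 5 steps: need 0 steps of +1 and 5 of -1.
Favorable paths: C(5,0) = 1
Total paths: 2^5 = 32
P = 1/32 = 1/32

Answer: 1/32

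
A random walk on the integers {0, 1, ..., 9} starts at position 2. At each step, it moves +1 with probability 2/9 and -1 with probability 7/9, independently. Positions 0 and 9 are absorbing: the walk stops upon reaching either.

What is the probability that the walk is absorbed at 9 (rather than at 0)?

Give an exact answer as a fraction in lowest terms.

Biased walk: p = 2/9, q = 7/9, r = q/p = 7/2
Gambler's ruin: P(hit 9 before 0 | start at 2) = (1 - r^a)/(1 - r^N)
r^2 = 49/4; r^9 = 40353607/512
P = (1 - 49/4) / (1 - 40353607/512) = -45/4 / -40353095/512 = 1152/8070619

Answer: 1152/8070619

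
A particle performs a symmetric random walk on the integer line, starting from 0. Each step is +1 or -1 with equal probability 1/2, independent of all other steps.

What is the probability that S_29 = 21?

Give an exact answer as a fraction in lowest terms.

To reach position 21 after 29 steps: need 25 steps of +1 and 4 of -1.
Favorable paths: C(29,25) = 23751
Total paths: 2^29 = 536870912
P = 23751/536870912 = 23751/536870912

Answer: 23751/536870912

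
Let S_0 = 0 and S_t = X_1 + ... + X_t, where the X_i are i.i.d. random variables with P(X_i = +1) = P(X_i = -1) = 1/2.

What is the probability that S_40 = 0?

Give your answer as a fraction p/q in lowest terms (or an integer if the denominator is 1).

To return to 0 after 40 steps: need exactly 20 steps of +1 and 20 of -1.
Favorable paths: C(40,20) = 137846528820
Total paths: 2^40 = 1099511627776
P = 137846528820/1099511627776 = 34461632205/274877906944

Answer: 34461632205/274877906944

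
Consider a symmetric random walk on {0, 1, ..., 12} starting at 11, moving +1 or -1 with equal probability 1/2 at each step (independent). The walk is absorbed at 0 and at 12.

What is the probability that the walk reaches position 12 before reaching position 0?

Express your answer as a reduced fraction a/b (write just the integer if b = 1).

Answer: 11/12

Derivation:
Symmetric walk (p = 1/2): the harmonic-function argument gives P(hit 12 before 0 | start at 11) = a/N.
P = 11/12 = 11/12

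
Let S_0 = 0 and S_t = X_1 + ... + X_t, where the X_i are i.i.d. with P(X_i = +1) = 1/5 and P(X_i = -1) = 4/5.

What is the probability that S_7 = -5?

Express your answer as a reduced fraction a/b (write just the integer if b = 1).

Answer: 28672/78125

Derivation:
To reach position -5 after 7 steps: need 1 step of +1 and 6 steps of -1.
Number of such sequences: C(7,1) = 7
Each has probability (1/5)^1 · (4/5)^6 = 4096/78125
P = 7 · 4096/78125 = 28672/78125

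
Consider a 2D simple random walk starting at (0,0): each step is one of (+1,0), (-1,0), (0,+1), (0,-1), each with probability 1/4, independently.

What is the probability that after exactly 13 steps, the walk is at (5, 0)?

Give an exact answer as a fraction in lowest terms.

Let h be the number of horizontal steps (so 13-h are vertical). To end at (5,0) need (h+5)/2 right-steps and ((13-h)+0)/2 up-steps.
Sum over h with 5 ≤ h ≤ 13, h ≡ 1 (mod 2), 13-h ≡ 0 (mod 2):
h=5: C(13,5)·C(5,5)·C(8,4) = 1287·1·70 = 90090
h=7: C(13,7)·C(7,6)·C(6,3) = 1716·7·20 = 240240
h=9: C(13,9)·C(9,7)·C(4,2) = 715·36·6 = 154440
h=11: C(13,11)·C(11,8)·C(2,1) = 78·165·2 = 25740
h=13: C(13,13)·C(13,9)·C(0,0) = 1·715·1 = 715
Total favorable: 511225
Total paths: 4^13 = 67108864
P = 511225/67108864 = 511225/67108864

Answer: 511225/67108864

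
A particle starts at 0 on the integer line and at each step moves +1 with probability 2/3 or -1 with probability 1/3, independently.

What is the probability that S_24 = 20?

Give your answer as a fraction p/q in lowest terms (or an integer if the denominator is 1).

Answer: 385875968/94143178827

Derivation:
To reach position 20 after 24 steps: need 22 steps of +1 and 2 steps of -1.
Number of such sequences: C(24,22) = 276
Each has probability (2/3)^22 · (1/3)^2 = 4194304/282429536481
P = 276 · 4194304/282429536481 = 385875968/94143178827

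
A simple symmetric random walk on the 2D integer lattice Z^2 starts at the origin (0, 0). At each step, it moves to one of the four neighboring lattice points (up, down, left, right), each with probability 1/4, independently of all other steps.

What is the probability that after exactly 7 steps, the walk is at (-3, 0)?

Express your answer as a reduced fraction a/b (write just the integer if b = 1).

Let h be the number of horizontal steps (so 7-h are vertical). To end at (-3,0) need (h-3)/2 right-steps and ((7-h)+0)/2 up-steps.
Sum over h with 3 ≤ h ≤ 7, h ≡ 1 (mod 2), 7-h ≡ 0 (mod 2):
h=3: C(7,3)·C(3,0)·C(4,2) = 35·1·6 = 210
h=5: C(7,5)·C(5,1)·C(2,1) = 21·5·2 = 210
h=7: C(7,7)·C(7,2)·C(0,0) = 1·21·1 = 21
Total favorable: 441
Total paths: 4^7 = 16384
P = 441/16384 = 441/16384

Answer: 441/16384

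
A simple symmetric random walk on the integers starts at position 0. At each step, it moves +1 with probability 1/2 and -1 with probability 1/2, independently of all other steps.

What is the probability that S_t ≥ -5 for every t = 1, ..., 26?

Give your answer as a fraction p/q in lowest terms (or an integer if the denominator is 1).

Answer: 50480055/67108864

Derivation:
Let f(t,s) = #length-t paths at position s with S_1..S_t all ≥ -5.
f(t,s) = f(t-1,s-1) + f(t-1,s+1) for s ≥ -5; f(t,s) = 0 for s < -5.
t=0: f(0,0)=1
t=1: f(1,-1)=1 f(1,1)=1
t=2: f(2,-2)=1 f(2,0)=2 f(2,2)=1
t=3: f(3,-3)=1 f(3,-1)=3 f(3,1)=3 f(3,3)=1
t=4: f(4,-4)=1 f(4,-2)=4 f(4,0)=6 f(4,2)=4 f(4,4)=1
t=5: f(5,-5)=1 f(5,-3)=5 f(5,-1)=10 f(5,1)=10 f(5,3)=5 f(5,5)=1
t=6: f(6,-4)=6 f(6,-2)=15 f(6,0)=20 f(6,2)=15 f(6,4)=6 f(6,6)=1
t=7: f(7,-5)=6 f(7,-3)=21 f(7,-1)=35 f(7,1)=35 f(7,3)=21 f(7,5)=7 f(7,7)=1
t=8: f(8,-4)=27 f(8,-2)=56 f(8,0)=70 f(8,2)=56 f(8,4)=28 f(8,6)=8 f(8,8)=1
t=9: f(9,-5)=27 f(9,-3)=83 f(9,-1)=126 f(9,1)=126 f(9,3)=84 f(9,5)=36 f(9,7)=9 f(9,9)=1
t=10: f(10,-4)=110 f(10,-2)=209 f(10,0)=252 f(10,2)=210 f(10,4)=120 f(10,6)=45 f(10,8)=10 f(10,10)=1
t=11: f(11,-5)=110 f(11,-3)=319 f(11,-1)=461 f(11,1)=462 f(11,3)=330 f(11,5)=165 f(11,7)=55 f(11,9)=11 f(11,11)=1
t=12: f(12,-4)=429 f(12,-2)=780 f(12,0)=923 f(12,2)=792 f(12,4)=495 f(12,6)=220 f(12,8)=66 f(12,10)=12 f(12,12)=1
t=13: f(13,-5)=429 f(13,-3)=1209 f(13,-1)=1703 f(13,1)=1715 f(13,3)=1287 f(13,5)=715 f(13,7)=286 f(13,9)=78 f(13,11)=13 f(13,13)=1
t=14: f(14,-4)=1638 f(14,-2)=2912 f(14,0)=3418 f(14,2)=3002 f(14,4)=2002 f(14,6)=1001 f(14,8)=364 f(14,10)=91 f(14,12)=14 f(14,14)=1
t=15: f(15,-5)=1638 f(15,-3)=4550 f(15,-1)=6330 f(15,1)=6420 f(15,3)=5004 f(15,5)=3003 f(15,7)=1365 f(15,9)=455 f(15,11)=105 f(15,13)=15 f(15,15)=1
t=16: f(16,-4)=6188 f(16,-2)=10880 f(16,0)=12750 f(16,2)=11424 f(16,4)=8007 f(16,6)=4368 f(16,8)=1820 f(16,10)=560 f(16,12)=120 f(16,14)=16 f(16,16)=1
t=17: f(17,-5)=6188 f(17,-3)=17068 f(17,-1)=23630 f(17,1)=24174 f(17,3)=19431 f(17,5)=12375 f(17,7)=6188 f(17,9)=2380 f(17,11)=680 f(17,13)=136 f(17,15)=17 f(17,17)=1
t=18: f(18,-4)=23256 f(18,-2)=40698 f(18,0)=47804 f(18,2)=43605 f(18,4)=31806 f(18,6)=18563 f(18,8)=8568 f(18,10)=3060 f(18,12)=816 f(18,14)=153 f(18,16)=18 f(18,18)=1
t=19: f(19,-5)=23256 f(19,-3)=63954 f(19,-1)=88502 f(19,1)=91409 f(19,3)=75411 f(19,5)=50369 f(19,7)=27131 f(19,9)=11628 f(19,11)=3876 f(19,13)=969 f(19,15)=171 f(19,17)=19 f(19,19)=1
t=20: f(20,-4)=87210 f(20,-2)=152456 f(20,0)=179911 f(20,2)=166820 f(20,4)=125780 f(20,6)=77500 f(20,8)=38759 f(20,10)=15504 f(20,12)=4845 f(20,14)=1140 f(20,16)=190 f(20,18)=20 f(20,20)=1
t=21: f(21,-5)=87210 f(21,-3)=239666 f(21,-1)=332367 f(21,1)=346731 f(21,3)=292600 f(21,5)=203280 f(21,7)=116259 f(21,9)=54263 f(21,11)=20349 f(21,13)=5985 f(21,15)=1330 f(21,17)=210 f(21,19)=21 f(21,21)=1
t=22: f(22,-4)=326876 f(22,-2)=572033 f(22,0)=679098 f(22,2)=639331 f(22,4)=495880 f(22,6)=319539 f(22,8)=170522 f(22,10)=74612 f(22,12)=26334 f(22,14)=7315 f(22,16)=1540 f(22,18)=231 f(22,20)=22 f(22,22)=1
t=23: f(23,-5)=326876 f(23,-3)=898909 f(23,-1)=1251131 f(23,1)=1318429 f(23,3)=1135211 f(23,5)=815419 f(23,7)=490061 f(23,9)=245134 f(23,11)=100946 f(23,13)=33649 f(23,15)=8855 f(23,17)=1771 f(23,19)=253 f(23,21)=23 f(23,23)=1
t=24: f(24,-4)=1225785 f(24,-2)=2150040 f(24,0)=2569560 f(24,2)=2453640 f(24,4)=1950630 f(24,6)=1305480 f(24,8)=735195 f(24,10)=346080 f(24,12)=134595 f(24,14)=42504 f(24,16)=10626 f(24,18)=2024 f(24,20)=276 f(24,22)=24 f(24,24)=1
t=25: f(25,-5)=1225785 f(25,-3)=3375825 f(25,-1)=4719600 f(25,1)=5023200 f(25,3)=4404270 f(25,5)=3256110 f(25,7)=2040675 f(25,9)=1081275 f(25,11)=480675 f(25,13)=177099 f(25,15)=53130 f(25,17)=12650 f(25,19)=2300 f(25,21)=300 f(25,23)=25 f(25,25)=1
t=26: f(26,-4)=4601610 f(26,-2)=8095425 f(26,0)=9742800 f(26,2)=9427470 f(26,4)=7660380 f(26,6)=5296785 f(26,8)=3121950 f(26,10)=1561950 f(26,12)=657774 f(26,14)=230229 f(26,16)=65780 f(26,18)=14950 f(26,20)=2600 f(26,22)=325 f(26,24)=26 f(26,26)=1
Σ_s f(26,s) = 50480055
P = 50480055/67108864 = 50480055/67108864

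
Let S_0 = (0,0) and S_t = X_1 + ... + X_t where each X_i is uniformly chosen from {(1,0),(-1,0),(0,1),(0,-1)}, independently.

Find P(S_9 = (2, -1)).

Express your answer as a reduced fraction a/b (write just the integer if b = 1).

Answer: 1323/32768

Derivation:
Let h be the number of horizontal steps (so 9-h are vertical). To end at (2,-1) need (h+2)/2 right-steps and ((9-h)-1)/2 up-steps.
Sum over h with 2 ≤ h ≤ 8, h ≡ 0 (mod 2), 9-h ≡ 1 (mod 2):
h=2: C(9,2)·C(2,2)·C(7,3) = 36·1·35 = 1260
h=4: C(9,4)·C(4,3)·C(5,2) = 126·4·10 = 5040
h=6: C(9,6)·C(6,4)·C(3,1) = 84·15·3 = 3780
h=8: C(9,8)·C(8,5)·C(1,0) = 9·56·1 = 504
Total favorable: 10584
Total paths: 4^9 = 262144
P = 10584/262144 = 1323/32768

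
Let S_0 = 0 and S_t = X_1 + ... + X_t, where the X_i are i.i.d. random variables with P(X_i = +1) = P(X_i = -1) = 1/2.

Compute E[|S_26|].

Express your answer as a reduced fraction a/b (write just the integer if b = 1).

S_26 takes values m ≡ 0 (mod 2) with |m| ≤ 26; P(S_26=m) = C(26,(26+m)/2)/2^26.
Total paths: 2^26 = 67108864
Distribution: P(S=-26)=1/67108864, P(S=-24)=26/67108864, P(S=-22)=325/67108864, P(S=-20)=2600/67108864, P(S=-18)=14950/67108864, P(S=-16)=65780/67108864, P(S=-14)=230230/67108864, P(S=-12)=657800/67108864, P(S=-10)=1562275/67108864, P(S=-8)=3124550/67108864, P(S=-6)=5311735/67108864, P(S=-4)=7726160/67108864, P(S=-2)=9657700/67108864, P(S=0)=10400600/67108864, P(S=2)=9657700/67108864, P(S=4)=7726160/67108864, P(S=6)=5311735/67108864, P(S=8)=3124550/67108864, P(S=10)=1562275/67108864, P(S=12)=657800/67108864, P(S=14)=230230/67108864, P(S=16)=65780/67108864, P(S=18)=14950/67108864, P(S=20)=2600/67108864, P(S=22)=325/67108864, P(S=24)=26/67108864, P(S=26)=1/67108864
E[|S_26|] = Σ_m |m|·P(S_26=m) = 270415600/67108864 = 16900975/4194304

Answer: 16900975/4194304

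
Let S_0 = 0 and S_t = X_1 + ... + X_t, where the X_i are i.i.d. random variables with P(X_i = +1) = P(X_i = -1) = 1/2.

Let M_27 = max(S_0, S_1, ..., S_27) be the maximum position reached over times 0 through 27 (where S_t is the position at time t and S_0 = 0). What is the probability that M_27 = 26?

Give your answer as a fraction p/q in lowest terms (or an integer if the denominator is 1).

Answer: 1/134217728

Derivation:
Let M_27 = max(S_0,...,S_27). Use the reflection principle: for j ≥ 1, #{paths with M_27 ≥ j} = #{S_27 ≥ j} + #{S_27 ≥ j+1}.
By reflection, #{M_27 ≥ 26} = #{S_27 ≥ 26} + #{S_27 ≥ 27} = 1 + 1 = 2.
#{M_27 ≥ 27} = #{S_27 ≥ 27} + #{S_27 ≥ 28} = 1 + 0 = 1.
#{M_27 = 26} = 2 - 1 = 1.
P(M_27 = 26) = 1/134217728 = 1/134217728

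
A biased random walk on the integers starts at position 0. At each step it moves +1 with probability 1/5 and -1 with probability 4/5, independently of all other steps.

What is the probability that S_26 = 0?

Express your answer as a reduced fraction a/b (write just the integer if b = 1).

To be at 0 after 26 steps: need exactly 13 steps of +1 and 13 of -1.
Number of such sequences: C(26,13) = 10400600
Each has probability (1/5)^13 · (4/5)^13 = 67108864/1490116119384765625
P = 10400600 · 67108864/1490116119384765625 = 27918898036736/59604644775390625

Answer: 27918898036736/59604644775390625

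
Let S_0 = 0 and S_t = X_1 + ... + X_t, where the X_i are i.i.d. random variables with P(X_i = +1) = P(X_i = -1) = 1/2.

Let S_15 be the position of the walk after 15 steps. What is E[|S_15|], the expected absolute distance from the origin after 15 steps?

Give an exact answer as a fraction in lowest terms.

S_15 takes values m ≡ 1 (mod 2) with |m| ≤ 15; P(S_15=m) = C(15,(15+m)/2)/2^15.
Total paths: 2^15 = 32768
Distribution: P(S=-15)=1/32768, P(S=-13)=15/32768, P(S=-11)=105/32768, P(S=-9)=455/32768, P(S=-7)=1365/32768, P(S=-5)=3003/32768, P(S=-3)=5005/32768, P(S=-1)=6435/32768, P(S=1)=6435/32768, P(S=3)=5005/32768, P(S=5)=3003/32768, P(S=7)=1365/32768, P(S=9)=455/32768, P(S=11)=105/32768, P(S=13)=15/32768, P(S=15)=1/32768
E[|S_15|] = Σ_m |m|·P(S_15=m) = 102960/32768 = 6435/2048

Answer: 6435/2048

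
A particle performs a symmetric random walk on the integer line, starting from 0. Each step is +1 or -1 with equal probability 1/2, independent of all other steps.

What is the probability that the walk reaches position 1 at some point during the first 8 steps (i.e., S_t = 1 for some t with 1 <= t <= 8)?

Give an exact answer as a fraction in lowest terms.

Count via complement. Let g(t,s) = #length-t paths at position s with S_1..S_t all ≠ 1.
g(t,s) = g(t-1,s-1) + g(t-1,s+1) for s ≠ 1; g(t,1) = 0.
t=0: g(0,0)=1
t=1: g(1,-1)=1
t=2: g(2,-2)=1 g(2,0)=1
t=3: g(3,-3)=1 g(3,-1)=2
t=4: g(4,-4)=1 g(4,-2)=3 g(4,0)=2
t=5: g(5,-5)=1 g(5,-3)=4 g(5,-1)=5
t=6: g(6,-6)=1 g(6,-4)=5 g(6,-2)=9 g(6,0)=5
t=7: g(7,-7)=1 g(7,-5)=6 g(7,-3)=14 g(7,-1)=14
t=8: g(8,-8)=1 g(8,-6)=7 g(8,-4)=20 g(8,-2)=28 g(8,0)=14
Paths never hitting 1: Σ_s g(8,s) = 70
Paths hitting 1: 2^8 - 70 = 186
P = 186/256 = 93/128

Answer: 93/128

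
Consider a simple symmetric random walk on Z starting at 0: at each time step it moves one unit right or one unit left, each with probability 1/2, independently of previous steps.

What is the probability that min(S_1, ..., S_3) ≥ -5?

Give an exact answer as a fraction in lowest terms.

Let f(t,s) = #length-t paths at position s with S_1..S_t all ≥ -5.
f(t,s) = f(t-1,s-1) + f(t-1,s+1) for s ≥ -5; f(t,s) = 0 for s < -5.
t=0: f(0,0)=1
t=1: f(1,-1)=1 f(1,1)=1
t=2: f(2,-2)=1 f(2,0)=2 f(2,2)=1
t=3: f(3,-3)=1 f(3,-1)=3 f(3,1)=3 f(3,3)=1
Σ_s f(3,s) = 8
P = 8/8 = 1

Answer: 1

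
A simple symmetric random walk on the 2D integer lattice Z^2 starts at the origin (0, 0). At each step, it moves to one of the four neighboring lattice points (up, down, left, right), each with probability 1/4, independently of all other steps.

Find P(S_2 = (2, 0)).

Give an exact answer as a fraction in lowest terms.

Let h be the number of horizontal steps (so 2-h are vertical). To end at (2,0) need (h+2)/2 right-steps and ((2-h)+0)/2 up-steps.
Sum over h with 2 ≤ h ≤ 2, h ≡ 0 (mod 2), 2-h ≡ 0 (mod 2):
h=2: C(2,2)·C(2,2)·C(0,0) = 1·1·1 = 1
Total favorable: 1
Total paths: 4^2 = 16
P = 1/16 = 1/16

Answer: 1/16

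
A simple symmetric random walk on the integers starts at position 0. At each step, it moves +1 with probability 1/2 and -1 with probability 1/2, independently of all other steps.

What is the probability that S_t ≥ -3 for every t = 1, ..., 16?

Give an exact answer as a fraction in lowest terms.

Answer: 21879/32768

Derivation:
Let f(t,s) = #length-t paths at position s with S_1..S_t all ≥ -3.
f(t,s) = f(t-1,s-1) + f(t-1,s+1) for s ≥ -3; f(t,s) = 0 for s < -3.
t=0: f(0,0)=1
t=1: f(1,-1)=1 f(1,1)=1
t=2: f(2,-2)=1 f(2,0)=2 f(2,2)=1
t=3: f(3,-3)=1 f(3,-1)=3 f(3,1)=3 f(3,3)=1
t=4: f(4,-2)=4 f(4,0)=6 f(4,2)=4 f(4,4)=1
t=5: f(5,-3)=4 f(5,-1)=10 f(5,1)=10 f(5,3)=5 f(5,5)=1
t=6: f(6,-2)=14 f(6,0)=20 f(6,2)=15 f(6,4)=6 f(6,6)=1
t=7: f(7,-3)=14 f(7,-1)=34 f(7,1)=35 f(7,3)=21 f(7,5)=7 f(7,7)=1
t=8: f(8,-2)=48 f(8,0)=69 f(8,2)=56 f(8,4)=28 f(8,6)=8 f(8,8)=1
t=9: f(9,-3)=48 f(9,-1)=117 f(9,1)=125 f(9,3)=84 f(9,5)=36 f(9,7)=9 f(9,9)=1
t=10: f(10,-2)=165 f(10,0)=242 f(10,2)=209 f(10,4)=120 f(10,6)=45 f(10,8)=10 f(10,10)=1
t=11: f(11,-3)=165 f(11,-1)=407 f(11,1)=451 f(11,3)=329 f(11,5)=165 f(11,7)=55 f(11,9)=11 f(11,11)=1
t=12: f(12,-2)=572 f(12,0)=858 f(12,2)=780 f(12,4)=494 f(12,6)=220 f(12,8)=66 f(12,10)=12 f(12,12)=1
t=13: f(13,-3)=572 f(13,-1)=1430 f(13,1)=1638 f(13,3)=1274 f(13,5)=714 f(13,7)=286 f(13,9)=78 f(13,11)=13 f(13,13)=1
t=14: f(14,-2)=2002 f(14,0)=3068 f(14,2)=2912 f(14,4)=1988 f(14,6)=1000 f(14,8)=364 f(14,10)=91 f(14,12)=14 f(14,14)=1
t=15: f(15,-3)=2002 f(15,-1)=5070 f(15,1)=5980 f(15,3)=4900 f(15,5)=2988 f(15,7)=1364 f(15,9)=455 f(15,11)=105 f(15,13)=15 f(15,15)=1
t=16: f(16,-2)=7072 f(16,0)=11050 f(16,2)=10880 f(16,4)=7888 f(16,6)=4352 f(16,8)=1819 f(16,10)=560 f(16,12)=120 f(16,14)=16 f(16,16)=1
Σ_s f(16,s) = 43758
P = 43758/65536 = 21879/32768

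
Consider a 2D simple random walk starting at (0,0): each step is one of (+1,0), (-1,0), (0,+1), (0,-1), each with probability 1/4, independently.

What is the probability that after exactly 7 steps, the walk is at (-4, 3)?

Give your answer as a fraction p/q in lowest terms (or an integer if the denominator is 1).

Answer: 35/16384

Derivation:
Let h be the number of horizontal steps (so 7-h are vertical). To end at (-4,3) need (h-4)/2 right-steps and ((7-h)+3)/2 up-steps.
Sum over h with 4 ≤ h ≤ 4, h ≡ 0 (mod 2), 7-h ≡ 1 (mod 2):
h=4: C(7,4)·C(4,0)·C(3,3) = 35·1·1 = 35
Total favorable: 35
Total paths: 4^7 = 16384
P = 35/16384 = 35/16384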